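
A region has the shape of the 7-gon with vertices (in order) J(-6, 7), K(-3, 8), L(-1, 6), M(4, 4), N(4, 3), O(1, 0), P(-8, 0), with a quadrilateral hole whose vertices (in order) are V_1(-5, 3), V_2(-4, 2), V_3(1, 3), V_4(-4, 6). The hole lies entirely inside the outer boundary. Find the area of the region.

Outer boundary:
Σ = (-27) + (-10) + (-28) + (-4) + (-3) + (0) + (-56) = -128
Area = |Σ|/2 = 64.
Hole:
Apply the surveyor's formula: 2A = Σ (x_i·y_{i+1} − x_{i+1}·y_i), indices taken mod 4.
Cross-terms: 2, -14, 18, 18  ⇒  Σ = 24
Area = |Σ|/2 = 12.
Net area = 64 − 12 = 52.

52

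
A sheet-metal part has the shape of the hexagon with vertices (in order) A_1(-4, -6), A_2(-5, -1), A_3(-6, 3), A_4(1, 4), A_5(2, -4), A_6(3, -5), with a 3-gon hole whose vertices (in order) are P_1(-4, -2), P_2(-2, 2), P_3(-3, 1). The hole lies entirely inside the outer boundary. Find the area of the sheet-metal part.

Outer boundary:
Σ = (-26) + (-21) + (-27) + (-12) + (2) + (-38) = -122
Area = |Σ|/2 = 61.
Hole:
Apply the shoelace formula: 2A = Σ (x_i·y_{i+1} − x_{i+1}·y_i), indices taken mod 3.
Cross-terms: -12, 4, 10  ⇒  Σ = 2
Area = |Σ|/2 = 1.
Net area = 61 − 1 = 60.

60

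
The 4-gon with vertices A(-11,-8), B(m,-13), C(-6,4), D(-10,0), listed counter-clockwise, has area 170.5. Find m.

13

The doubled signed area Σ (x_i y_{i+1} − x_{i+1} y_i) is linear in m.
With m=0 it equals 185; the coefficient of m is 12 (from the two edges through B).
So 12·m + 185 = 2·170.5 = 341 ⇒ m = 13.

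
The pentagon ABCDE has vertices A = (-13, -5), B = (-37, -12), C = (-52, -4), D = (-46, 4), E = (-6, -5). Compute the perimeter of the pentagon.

|AB| = √((-24)² + (-7)²) = √625 = 25
|BC| = √((-15)² + (8)²) = √289 = 17
|CD| = √((6)² + (8)²) = √100 = 10
|DE| = √((40)² + (-9)²) = √1681 = 41
|EA| = √((-7)² + (0)²) = √49 = 7
Perimeter = 25 + 17 + 10 + 41 + 7 = 100.

100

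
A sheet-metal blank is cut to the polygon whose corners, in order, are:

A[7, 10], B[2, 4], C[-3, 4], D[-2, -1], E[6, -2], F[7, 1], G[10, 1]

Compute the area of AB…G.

79.5

Σ = (8) + (20) + (11) + (10) + (20) + (-3) + (93) = 159
Area = |Σ|/2 = 79.5.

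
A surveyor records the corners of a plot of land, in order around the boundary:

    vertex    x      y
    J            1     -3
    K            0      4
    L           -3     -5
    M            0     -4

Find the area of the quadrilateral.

16

Σ = (4) + (12) + (12) + (4) = 32
Area = |Σ|/2 = 16.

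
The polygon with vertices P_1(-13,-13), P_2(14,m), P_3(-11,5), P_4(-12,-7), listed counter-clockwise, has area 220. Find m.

Write out the shoelace sum; only the two edges meeting at P_2 involve m:
2·Area = [((-13)·m − 14·(-13)) + (14·5 − (-11)·m)] + 202
       = -2·m + 454 = 440
⇒ m = 7.

7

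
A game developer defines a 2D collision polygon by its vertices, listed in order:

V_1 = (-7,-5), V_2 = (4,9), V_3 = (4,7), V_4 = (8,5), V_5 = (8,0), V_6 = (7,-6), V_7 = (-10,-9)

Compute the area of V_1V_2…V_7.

155.5

Apply the shoelace formula: 2A = Σ (x_i·y_{i+1} − x_{i+1}·y_i), indices taken mod 7.
Σ = (-43) + (-8) + (-36) + (-40) + (-48) + (-123) + (-13) = -311
Area = |Σ|/2 = 155.5.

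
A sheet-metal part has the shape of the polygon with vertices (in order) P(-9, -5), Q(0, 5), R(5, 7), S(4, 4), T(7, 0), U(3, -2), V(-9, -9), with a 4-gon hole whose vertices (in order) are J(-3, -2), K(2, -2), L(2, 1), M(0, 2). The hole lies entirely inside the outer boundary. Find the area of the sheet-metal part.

87.5

Outer boundary:
Σ = (-45) + (-25) + (-8) + (-28) + (-14) + (-45) + (-36) = -201
Area = |Σ|/2 = 100.5.
Hole:
Cross-terms: 10, 6, 4, 6  ⇒  Σ = 26
Area = |Σ|/2 = 13.
Net area = 100.5 − 13 = 87.5.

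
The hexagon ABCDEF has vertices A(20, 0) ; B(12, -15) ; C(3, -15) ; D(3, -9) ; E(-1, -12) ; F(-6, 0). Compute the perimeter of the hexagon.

|AB| = √((-8)² + (-15)²) = √289 = 17
|BC| = √((-9)² + (0)²) = √81 = 9
|CD| = √((0)² + (6)²) = √36 = 6
|DE| = √((-4)² + (-3)²) = √25 = 5
|EF| = √((-5)² + (12)²) = √169 = 13
|FA| = √((26)² + (0)²) = √676 = 26
Perimeter = 17 + 9 + 6 + 5 + 13 + 26 = 76.

76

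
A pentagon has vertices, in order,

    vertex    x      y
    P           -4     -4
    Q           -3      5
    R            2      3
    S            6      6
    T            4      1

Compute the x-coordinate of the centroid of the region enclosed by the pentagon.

Apply the shoelace (surveyor's) formula. First the cross-terms c_i = x_i·y_{i+1} − x_{i+1}·y_i:
  -32, -19, -6, -18, -12  ⇒  2A = -87, A = -43.5.
Then Σ (x_i + x_{i+1})·c_i = 15, so x̄ = 15 / (6·(-43.5)) = -5/87.

-5/87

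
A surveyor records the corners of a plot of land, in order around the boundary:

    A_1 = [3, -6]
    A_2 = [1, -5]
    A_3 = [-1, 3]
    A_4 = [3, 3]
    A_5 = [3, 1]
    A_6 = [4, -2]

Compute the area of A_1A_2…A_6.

Apply the shoelace formula: 2A = Σ (x_i·y_{i+1} − x_{i+1}·y_i), indices taken mod 6.
Σ = (-9) + (-2) + (-12) + (-6) + (-10) + (-18) = -57
Area = |Σ|/2 = 28.5.

28.5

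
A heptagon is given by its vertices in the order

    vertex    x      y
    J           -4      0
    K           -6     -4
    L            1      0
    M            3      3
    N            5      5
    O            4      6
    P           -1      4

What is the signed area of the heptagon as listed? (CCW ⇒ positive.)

35.5

Apply the shoelace (surveyor's) formula: 2A = Σ (x_i·y_{i+1} − x_{i+1}·y_i), indices taken mod 7.
J→K: (-4)(-4) − (-6)(0) = 16
K→L: (-6)(0) − (1)(-4) = 4
L→M: (1)(3) − (3)(0) = 3
M→N: (3)(5) − (5)(3) = 0
N→O: (5)(6) − (4)(5) = 10
O→P: (4)(4) − (-1)(6) = 22
P→J: (-1)(0) − (-4)(4) = 16
Σ = 71
Signed area = Σ/2 = 35.5 (positive ⇒ counter-clockwise traversal).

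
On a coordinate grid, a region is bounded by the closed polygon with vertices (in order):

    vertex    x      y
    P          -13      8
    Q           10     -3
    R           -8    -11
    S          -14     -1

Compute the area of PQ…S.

Cross-terms: -41, -134, -146, -125  ⇒  Σ = -446
Area = |Σ|/2 = 223.

223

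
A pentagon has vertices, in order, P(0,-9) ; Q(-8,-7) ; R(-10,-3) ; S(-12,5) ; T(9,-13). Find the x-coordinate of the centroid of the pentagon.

Apply the shoelace (surveyor's) formula. First the cross-terms c_i = x_i·y_{i+1} − x_{i+1}·y_i:
  -72, -46, -86, 111, -81  ⇒  2A = -174, A = -87.
Then Σ (x_i + x_{i+1})·c_i = 2234, so x̄ = 2234 / (6·(-87)) = -1117/261.

-1117/261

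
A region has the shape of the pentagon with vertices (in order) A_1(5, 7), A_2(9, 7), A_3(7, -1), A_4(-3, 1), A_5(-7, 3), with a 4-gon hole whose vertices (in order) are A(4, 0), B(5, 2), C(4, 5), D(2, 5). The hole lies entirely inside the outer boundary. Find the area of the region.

Outer boundary:
Apply Gauss's area formula: 2A = Σ (x_i·y_{i+1} − x_{i+1}·y_i), indices taken mod 5.
A_1→A_2: (5)(7) − (9)(7) = -28
A_2→A_3: (9)(-1) − (7)(7) = -58
A_3→A_4: (7)(1) − (-3)(-1) = 4
A_4→A_5: (-3)(3) − (-7)(1) = -2
A_5→A_1: (-7)(7) − (5)(3) = -64
Σ = -148
Area = |Σ|/2 = 74.
Hole:
Apply Gauss's area formula: 2A = Σ (x_i·y_{i+1} − x_{i+1}·y_i), indices taken mod 4.
Cross-terms: 8, 17, 10, -20  ⇒  Σ = 15
Area = |Σ|/2 = 7.5.
Net area = 74 − 7.5 = 66.5.

66.5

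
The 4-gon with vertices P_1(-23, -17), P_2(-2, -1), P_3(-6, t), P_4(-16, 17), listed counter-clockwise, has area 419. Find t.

The doubled signed area Σ (x_i y_{i+1} − x_{i+1} y_i) is linear in t.
With t=0 it equals 544; the coefficient of t is 14 (from the two edges through P_3).
So 14·t + 544 = 2·419 = 838 ⇒ t = 21.

21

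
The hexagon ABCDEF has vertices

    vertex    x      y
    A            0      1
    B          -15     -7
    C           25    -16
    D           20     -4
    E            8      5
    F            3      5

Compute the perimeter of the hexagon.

|AB| = √((-15)² + (-8)²) = √289 = 17
|BC| = √((40)² + (-9)²) = √1681 = 41
|CD| = √((-5)² + (12)²) = √169 = 13
|DE| = √((-12)² + (9)²) = √225 = 15
|EF| = √((-5)² + (0)²) = √25 = 5
|FA| = √((-3)² + (-4)²) = √25 = 5
Perimeter = 17 + 41 + 13 + 15 + 5 + 5 = 96.

96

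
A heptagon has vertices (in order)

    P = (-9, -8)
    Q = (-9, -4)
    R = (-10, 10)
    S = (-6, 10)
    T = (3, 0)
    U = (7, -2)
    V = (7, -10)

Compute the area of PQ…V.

222

Σ = (-36) + (-130) + (-40) + (-30) + (-6) + (-56) + (-146) = -444
Area = |Σ|/2 = 222.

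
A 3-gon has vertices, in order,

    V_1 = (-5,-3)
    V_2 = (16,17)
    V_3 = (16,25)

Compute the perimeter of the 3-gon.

|V_1V_2| = √((21)² + (20)²) = √841 = 29
|V_2V_3| = √((0)² + (8)²) = √64 = 8
|V_3V_1| = √((-21)² + (-28)²) = √1225 = 35
Perimeter = 29 + 8 + 35 = 72.

72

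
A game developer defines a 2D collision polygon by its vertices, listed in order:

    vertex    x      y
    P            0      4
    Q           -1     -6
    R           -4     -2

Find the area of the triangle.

Apply the shoelace formula: 2A = Σ (x_i·y_{i+1} − x_{i+1}·y_i), indices taken mod 3.
Σ = (4) + (-22) + (-16) = -34
Area = |Σ|/2 = 17.

17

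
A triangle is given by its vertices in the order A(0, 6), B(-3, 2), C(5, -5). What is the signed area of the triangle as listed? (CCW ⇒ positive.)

Σ = (18) + (5) + (30) = 53
Signed area = Σ/2 = 26.5 (positive ⇒ counter-clockwise traversal).

26.5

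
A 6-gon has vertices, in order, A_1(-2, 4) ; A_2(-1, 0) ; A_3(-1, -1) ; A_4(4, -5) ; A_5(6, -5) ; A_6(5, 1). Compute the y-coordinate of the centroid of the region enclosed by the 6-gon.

-51/77

Apply the surveyor's formula. First the cross-terms c_i = x_i·y_{i+1} − x_{i+1}·y_i:
  4, 1, 9, 10, 31, 22  ⇒  2A = 77, A = 38.5.
Then Σ (y_i + y_{i+1})·c_i = -153, so ȳ = -153 / (6·38.5) = -51/77.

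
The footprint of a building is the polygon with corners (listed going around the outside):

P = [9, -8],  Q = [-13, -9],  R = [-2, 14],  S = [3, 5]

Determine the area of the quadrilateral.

Apply Gauss's area formula: 2A = Σ (x_i·y_{i+1} − x_{i+1}·y_i), indices taken mod 4.
P→Q: (9)(-9) − (-13)(-8) = -185
Q→R: (-13)(14) − (-2)(-9) = -200
R→S: (-2)(5) − (3)(14) = -52
S→P: (3)(-8) − (9)(5) = -69
Σ = -506
Area = |Σ|/2 = 253.

253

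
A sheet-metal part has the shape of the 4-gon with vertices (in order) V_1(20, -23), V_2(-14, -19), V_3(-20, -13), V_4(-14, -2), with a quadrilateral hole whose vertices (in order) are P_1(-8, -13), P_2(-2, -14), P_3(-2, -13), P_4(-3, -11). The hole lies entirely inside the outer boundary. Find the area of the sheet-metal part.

Outer boundary:
Apply the shoelace (surveyor's) formula: 2A = Σ (x_i·y_{i+1} − x_{i+1}·y_i), indices taken mod 4.
Σ = (-702) + (-198) + (-142) + (362) = -680
Area = |Σ|/2 = 340.
Hole:
Σ = (86) + (-2) + (-17) + (-49) = 18
Area = |Σ|/2 = 9.
Net area = 340 − 9 = 331.

331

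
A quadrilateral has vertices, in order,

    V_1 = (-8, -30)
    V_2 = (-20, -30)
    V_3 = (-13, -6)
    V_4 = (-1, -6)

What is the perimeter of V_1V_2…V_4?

74

|V_1V_2| = √((-12)² + (0)²) = √144 = 12
|V_2V_3| = √((7)² + (24)²) = √625 = 25
|V_3V_4| = √((12)² + (0)²) = √144 = 12
|V_4V_1| = √((-7)² + (-24)²) = √625 = 25
Perimeter = 12 + 25 + 12 + 25 = 74.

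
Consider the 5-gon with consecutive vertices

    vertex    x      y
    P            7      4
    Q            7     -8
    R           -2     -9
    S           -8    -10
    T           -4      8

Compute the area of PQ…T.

Apply the shoelace (surveyor's) formula: 2A = Σ (x_i·y_{i+1} − x_{i+1}·y_i), indices taken mod 5.
P→Q: (7)(-8) − (7)(4) = -84
Q→R: (7)(-9) − (-2)(-8) = -79
R→S: (-2)(-10) − (-8)(-9) = -52
S→T: (-8)(8) − (-4)(-10) = -104
T→P: (-4)(4) − (7)(8) = -72
Σ = -391
Area = |Σ|/2 = 195.5.

195.5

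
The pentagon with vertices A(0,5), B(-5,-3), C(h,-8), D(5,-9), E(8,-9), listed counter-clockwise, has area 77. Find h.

The doubled signed area Σ (x_i y_{i+1} − x_{i+1} y_i) is linear in h.
With h=0 it equals 172; the coefficient of h is -6 (from the two edges through C).
So -6·h + 172 = 2·77 = 154 ⇒ h = 3.

3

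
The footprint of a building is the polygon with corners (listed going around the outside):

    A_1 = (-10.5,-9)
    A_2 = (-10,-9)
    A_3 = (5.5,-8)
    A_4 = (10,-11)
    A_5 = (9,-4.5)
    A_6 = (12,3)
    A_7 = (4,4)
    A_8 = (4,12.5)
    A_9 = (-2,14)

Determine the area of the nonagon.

302.25

Σ = (4.5) + (129.5) + (19.5) + (54) + (81) + (36) + (34) + (81) + (165) = 604.5
Area = |Σ|/2 = 302.25.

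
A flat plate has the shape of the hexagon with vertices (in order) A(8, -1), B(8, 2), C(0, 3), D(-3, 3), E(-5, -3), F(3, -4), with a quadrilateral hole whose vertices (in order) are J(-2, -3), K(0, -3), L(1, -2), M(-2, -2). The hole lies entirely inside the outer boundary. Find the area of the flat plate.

Outer boundary:
Apply Gauss's area formula: 2A = Σ (x_i·y_{i+1} − x_{i+1}·y_i), indices taken mod 6.
Σ = (24) + (24) + (9) + (24) + (29) + (29) = 139
Area = |Σ|/2 = 69.5.
Hole:
Apply Gauss's area formula: 2A = Σ (x_i·y_{i+1} − x_{i+1}·y_i), indices taken mod 4.
Σ = (6) + (3) + (-6) + (2) = 5
Area = |Σ|/2 = 2.5.
Net area = 69.5 − 2.5 = 67.

67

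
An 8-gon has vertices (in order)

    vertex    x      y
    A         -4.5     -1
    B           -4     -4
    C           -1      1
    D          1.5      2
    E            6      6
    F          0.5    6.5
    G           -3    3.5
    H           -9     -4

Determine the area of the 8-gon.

Apply the surveyor's formula: 2A = Σ (x_i·y_{i+1} − x_{i+1}·y_i), indices taken mod 8.
Σ = (14) + (-8) + (-3.5) + (-3) + (36) + (21.25) + (43.5) + (-9) = 91.25
Area = |Σ|/2 = 45.625.

45.625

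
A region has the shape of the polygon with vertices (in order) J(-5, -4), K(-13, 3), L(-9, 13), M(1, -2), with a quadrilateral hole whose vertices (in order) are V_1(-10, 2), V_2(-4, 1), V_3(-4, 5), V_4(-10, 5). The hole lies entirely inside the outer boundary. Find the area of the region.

88

Outer boundary:
Apply the shoelace formula: 2A = Σ (x_i·y_{i+1} − x_{i+1}·y_i), indices taken mod 4.
Σ = (-67) + (-142) + (5) + (-14) = -218
Area = |Σ|/2 = 109.
Hole:
V_1→V_2: (-10)(1) − (-4)(2) = -2
V_2→V_3: (-4)(5) − (-4)(1) = -16
V_3→V_4: (-4)(5) − (-10)(5) = 30
V_4→V_1: (-10)(2) − (-10)(5) = 30
Σ = 42
Area = |Σ|/2 = 21.
Net area = 109 − 21 = 88.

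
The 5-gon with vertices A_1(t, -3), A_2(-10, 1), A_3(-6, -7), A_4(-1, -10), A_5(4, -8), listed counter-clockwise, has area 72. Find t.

1

The doubled signed area Σ (x_i y_{i+1} − x_{i+1} y_i) is linear in t.
With t=0 it equals 135; the coefficient of t is 9 (from the two edges through A_1).
So 9·t + 135 = 2·72 = 144 ⇒ t = 1.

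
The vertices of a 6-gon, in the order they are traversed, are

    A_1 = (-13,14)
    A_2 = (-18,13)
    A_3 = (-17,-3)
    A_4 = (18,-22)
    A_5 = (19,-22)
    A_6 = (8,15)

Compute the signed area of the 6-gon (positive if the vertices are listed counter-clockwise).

788

Apply the shoelace formula: 2A = Σ (x_i·y_{i+1} − x_{i+1}·y_i), indices taken mod 6.
Σ = (83) + (275) + (428) + (22) + (461) + (307) = 1576
Signed area = Σ/2 = 788 (positive ⇒ counter-clockwise traversal).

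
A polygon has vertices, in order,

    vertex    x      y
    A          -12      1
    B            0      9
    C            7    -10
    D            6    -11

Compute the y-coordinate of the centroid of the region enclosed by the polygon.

-100/157

Apply the surveyor's formula. First the cross-terms c_i = x_i·y_{i+1} − x_{i+1}·y_i:
  -108, -63, -17, -126  ⇒  2A = -314, A = -157.
Then Σ (y_i + y_{i+1})·c_i = 600, so ȳ = 600 / (6·(-157)) = -100/157.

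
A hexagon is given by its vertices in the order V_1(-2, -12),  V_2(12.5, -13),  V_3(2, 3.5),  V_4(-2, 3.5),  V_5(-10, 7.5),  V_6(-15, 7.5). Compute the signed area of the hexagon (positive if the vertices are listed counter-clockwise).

256.125

Apply Gauss's area formula: 2A = Σ (x_i·y_{i+1} − x_{i+1}·y_i), indices taken mod 6.
V_1→V_2: (-2)(-13) − (12.5)(-12) = 176
V_2→V_3: (12.5)(3.5) − (2)(-13) = 69.75
V_3→V_4: (2)(3.5) − (-2)(3.5) = 14
V_4→V_5: (-2)(7.5) − (-10)(3.5) = 20
V_5→V_6: (-10)(7.5) − (-15)(7.5) = 37.5
V_6→V_1: (-15)(-12) − (-2)(7.5) = 195
Σ = 512.25
Signed area = Σ/2 = 256.125 (positive ⇒ counter-clockwise traversal).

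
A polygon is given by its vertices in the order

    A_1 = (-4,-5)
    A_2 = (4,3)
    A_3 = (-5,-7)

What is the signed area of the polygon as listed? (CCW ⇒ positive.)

Apply the shoelace formula: 2A = Σ (x_i·y_{i+1} − x_{i+1}·y_i), indices taken mod 3.
Cross-terms: 8, -13, -3  ⇒  Σ = -8
Signed area = Σ/2 = -4 (negative ⇒ clockwise traversal).

-4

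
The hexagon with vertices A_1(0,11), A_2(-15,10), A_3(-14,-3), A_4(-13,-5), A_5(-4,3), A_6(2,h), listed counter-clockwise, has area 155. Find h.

7

Write out the shoelace sum; only the two edges meeting at A_6 involve h:
2·Area = [((-4)·h − 2·3) + (2·11 − 0·h)] + 322
       = -4·h + 338 = 310
⇒ h = 7.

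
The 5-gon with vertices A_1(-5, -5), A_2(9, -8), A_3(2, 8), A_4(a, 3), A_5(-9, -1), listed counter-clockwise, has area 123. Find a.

The doubled signed area Σ (x_i y_{i+1} − x_{i+1} y_i) is linear in a.
With a=0 it equals 246; the coefficient of a is -9 (from the two edges through A_4).
So -9·a + 246 = 2·123 = 246 ⇒ a = 0.

0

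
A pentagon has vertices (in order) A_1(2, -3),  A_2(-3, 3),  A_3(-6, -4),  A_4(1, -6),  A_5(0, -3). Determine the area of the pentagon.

35

A_1→A_2: (2)(3) − (-3)(-3) = -3
A_2→A_3: (-3)(-4) − (-6)(3) = 30
A_3→A_4: (-6)(-6) − (1)(-4) = 40
A_4→A_5: (1)(-3) − (0)(-6) = -3
A_5→A_1: (0)(-3) − (2)(-3) = 6
Σ = 70
Area = |Σ|/2 = 35.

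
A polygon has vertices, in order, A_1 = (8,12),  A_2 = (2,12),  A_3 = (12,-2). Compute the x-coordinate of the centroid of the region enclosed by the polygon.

Apply the shoelace formula. First the cross-terms c_i = x_i·y_{i+1} − x_{i+1}·y_i:
  72, -148, 160  ⇒  2A = 84, A = 42.
Then Σ (x_i + x_{i+1})·c_i = 1848, so x̄ = 1848 / (6·42) = 22/3.

22/3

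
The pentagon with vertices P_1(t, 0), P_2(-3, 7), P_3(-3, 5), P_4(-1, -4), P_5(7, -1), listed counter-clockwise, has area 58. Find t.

The doubled signed area Σ (x_i y_{i+1} − x_{i+1} y_i) is linear in t.
With t=0 it equals 52; the coefficient of t is 8 (from the two edges through P_1).
So 8·t + 52 = 2·58 = 116 ⇒ t = 8.

8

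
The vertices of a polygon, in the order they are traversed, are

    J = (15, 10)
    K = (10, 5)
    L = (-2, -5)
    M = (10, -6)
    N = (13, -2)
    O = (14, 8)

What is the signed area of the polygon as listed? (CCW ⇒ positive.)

Apply the shoelace formula: 2A = Σ (x_i·y_{i+1} − x_{i+1}·y_i), indices taken mod 6.
J→K: (15)(5) − (10)(10) = -25
K→L: (10)(-5) − (-2)(5) = -40
L→M: (-2)(-6) − (10)(-5) = 62
M→N: (10)(-2) − (13)(-6) = 58
N→O: (13)(8) − (14)(-2) = 132
O→J: (14)(10) − (15)(8) = 20
Σ = 207
Signed area = Σ/2 = 103.5 (positive ⇒ counter-clockwise traversal).

103.5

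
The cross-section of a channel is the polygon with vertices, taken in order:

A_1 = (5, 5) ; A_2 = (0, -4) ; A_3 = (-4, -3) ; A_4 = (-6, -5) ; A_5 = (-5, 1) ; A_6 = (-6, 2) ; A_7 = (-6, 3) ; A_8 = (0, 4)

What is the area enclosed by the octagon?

59.5

Σ = (-20) + (-16) + (2) + (-31) + (-4) + (-6) + (-24) + (-20) = -119
Area = |Σ|/2 = 59.5.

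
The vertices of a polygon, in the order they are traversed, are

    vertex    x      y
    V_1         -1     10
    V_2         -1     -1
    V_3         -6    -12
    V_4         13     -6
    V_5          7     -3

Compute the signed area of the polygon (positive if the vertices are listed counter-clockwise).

139.5

Σ = (11) + (6) + (192) + (3) + (67) = 279
Signed area = Σ/2 = 139.5 (positive ⇒ counter-clockwise traversal).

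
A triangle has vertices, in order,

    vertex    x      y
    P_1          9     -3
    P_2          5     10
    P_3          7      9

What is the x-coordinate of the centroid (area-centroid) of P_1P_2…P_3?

Apply the shoelace formula. First the cross-terms c_i = x_i·y_{i+1} − x_{i+1}·y_i:
  105, -25, -102  ⇒  2A = -22, A = -11.
Then Σ (x_i + x_{i+1})·c_i = -462, so x̄ = -462 / (6·(-11)) = 7.

7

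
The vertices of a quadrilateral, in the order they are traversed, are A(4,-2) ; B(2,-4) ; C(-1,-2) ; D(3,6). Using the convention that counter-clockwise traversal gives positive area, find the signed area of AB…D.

Apply the shoelace formula: 2A = Σ (x_i·y_{i+1} − x_{i+1}·y_i), indices taken mod 4.
Σ = (-12) + (-8) + (0) + (-30) = -50
Signed area = Σ/2 = -25 (negative ⇒ clockwise traversal).

-25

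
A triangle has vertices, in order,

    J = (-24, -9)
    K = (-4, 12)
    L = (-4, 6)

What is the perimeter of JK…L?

60

|JK| = √((20)² + (21)²) = √841 = 29
|KL| = √((0)² + (-6)²) = √36 = 6
|LJ| = √((-20)² + (-15)²) = √625 = 25
Perimeter = 29 + 6 + 25 = 60.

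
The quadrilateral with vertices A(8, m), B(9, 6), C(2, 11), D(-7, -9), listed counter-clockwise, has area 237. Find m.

-13

The doubled signed area Σ (x_i y_{i+1} − x_{i+1} y_i) is linear in m.
With m=0 it equals 266; the coefficient of m is -16 (from the two edges through A).
So -16·m + 266 = 2·237 = 474 ⇒ m = -13.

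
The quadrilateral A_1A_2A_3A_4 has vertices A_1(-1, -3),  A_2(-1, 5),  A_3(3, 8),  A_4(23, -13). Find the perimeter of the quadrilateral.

|A_1A_2| = √((0)² + (8)²) = √64 = 8
|A_2A_3| = √((4)² + (3)²) = √25 = 5
|A_3A_4| = √((20)² + (-21)²) = √841 = 29
|A_4A_1| = √((-24)² + (10)²) = √676 = 26
Perimeter = 8 + 5 + 29 + 26 = 68.

68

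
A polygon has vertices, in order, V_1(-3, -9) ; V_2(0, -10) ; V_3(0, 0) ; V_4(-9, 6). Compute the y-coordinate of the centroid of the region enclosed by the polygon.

-289/129

Apply the shoelace formula. First the cross-terms c_i = x_i·y_{i+1} − x_{i+1}·y_i:
  30, 0, 0, 99  ⇒  2A = 129, A = 64.5.
Then Σ (y_i + y_{i+1})·c_i = -867, so ȳ = -867 / (6·64.5) = -289/129.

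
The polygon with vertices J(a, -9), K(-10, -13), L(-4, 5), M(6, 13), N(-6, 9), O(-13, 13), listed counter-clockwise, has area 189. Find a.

-14

Write out the shoelace sum; only the two edges meeting at J involve a:
2·Area = [((-13)·(-9) − a·13) + (a·(-13) − (-10)·(-9))] + -13
       = -26·a + 14 = 378
⇒ a = -14.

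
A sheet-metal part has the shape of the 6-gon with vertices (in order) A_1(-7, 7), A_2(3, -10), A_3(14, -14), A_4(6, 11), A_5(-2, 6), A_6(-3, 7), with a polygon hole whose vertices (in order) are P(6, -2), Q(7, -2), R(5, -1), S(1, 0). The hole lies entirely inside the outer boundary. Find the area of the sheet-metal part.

Outer boundary:
Apply the surveyor's formula: 2A = Σ (x_i·y_{i+1} − x_{i+1}·y_i), indices taken mod 6.
Cross-terms: 49, 98, 238, 58, 4, 28  ⇒  Σ = 475
Area = |Σ|/2 = 237.5.
Hole:
Apply the shoelace (surveyor's) formula: 2A = Σ (x_i·y_{i+1} − x_{i+1}·y_i), indices taken mod 4.
P→Q: (6)(-2) − (7)(-2) = 2
Q→R: (7)(-1) − (5)(-2) = 3
R→S: (5)(0) − (1)(-1) = 1
S→P: (1)(-2) − (6)(0) = -2
Σ = 4
Area = |Σ|/2 = 2.
Net area = 237.5 − 2 = 235.5.

235.5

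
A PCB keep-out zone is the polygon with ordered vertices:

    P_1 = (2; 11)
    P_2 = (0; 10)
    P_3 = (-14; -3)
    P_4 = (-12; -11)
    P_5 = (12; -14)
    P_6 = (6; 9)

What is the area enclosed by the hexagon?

Σ = (20) + (140) + (118) + (300) + (192) + (48) = 818
Area = |Σ|/2 = 409.

409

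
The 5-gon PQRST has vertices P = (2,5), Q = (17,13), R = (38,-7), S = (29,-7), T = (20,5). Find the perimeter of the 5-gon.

|PQ| = √((15)² + (8)²) = √289 = 17
|QR| = √((21)² + (-20)²) = √841 = 29
|RS| = √((-9)² + (0)²) = √81 = 9
|ST| = √((-9)² + (12)²) = √225 = 15
|TP| = √((-18)² + (0)²) = √324 = 18
Perimeter = 17 + 29 + 9 + 15 + 18 = 88.

88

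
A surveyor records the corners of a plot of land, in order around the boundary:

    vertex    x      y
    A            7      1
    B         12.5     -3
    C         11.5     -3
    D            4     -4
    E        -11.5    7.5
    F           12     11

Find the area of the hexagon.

Apply the surveyor's formula: 2A = Σ (x_i·y_{i+1} − x_{i+1}·y_i), indices taken mod 6.
Σ = (-33.5) + (-3) + (-34) + (-16) + (-216.5) + (-65) = -368
Area = |Σ|/2 = 184.

184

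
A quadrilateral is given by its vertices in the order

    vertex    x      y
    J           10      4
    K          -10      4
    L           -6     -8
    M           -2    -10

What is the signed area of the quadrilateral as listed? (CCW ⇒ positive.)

160

J→K: (10)(4) − (-10)(4) = 80
K→L: (-10)(-8) − (-6)(4) = 104
L→M: (-6)(-10) − (-2)(-8) = 44
M→J: (-2)(4) − (10)(-10) = 92
Σ = 320
Signed area = Σ/2 = 160 (positive ⇒ counter-clockwise traversal).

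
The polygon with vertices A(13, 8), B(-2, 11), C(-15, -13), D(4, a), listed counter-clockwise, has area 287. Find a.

-5

The doubled signed area Σ (x_i y_{i+1} − x_{i+1} y_i) is linear in a.
With a=0 it equals 434; the coefficient of a is -28 (from the two edges through D).
So -28·a + 434 = 2·287 = 574 ⇒ a = -5.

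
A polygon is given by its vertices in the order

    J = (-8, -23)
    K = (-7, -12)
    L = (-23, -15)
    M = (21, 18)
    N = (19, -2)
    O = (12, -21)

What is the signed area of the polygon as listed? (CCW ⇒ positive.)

-769

J→K: (-8)(-12) − (-7)(-23) = -65
K→L: (-7)(-15) − (-23)(-12) = -171
L→M: (-23)(18) − (21)(-15) = -99
M→N: (21)(-2) − (19)(18) = -384
N→O: (19)(-21) − (12)(-2) = -375
O→J: (12)(-23) − (-8)(-21) = -444
Σ = -1538
Signed area = Σ/2 = -769 (negative ⇒ clockwise traversal).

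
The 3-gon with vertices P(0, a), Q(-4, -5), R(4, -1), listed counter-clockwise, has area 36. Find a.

6

The doubled signed area Σ (x_i y_{i+1} − x_{i+1} y_i) is linear in a.
With a=0 it equals 24; the coefficient of a is 8 (from the two edges through P).
So 8·a + 24 = 2·36 = 72 ⇒ a = 6.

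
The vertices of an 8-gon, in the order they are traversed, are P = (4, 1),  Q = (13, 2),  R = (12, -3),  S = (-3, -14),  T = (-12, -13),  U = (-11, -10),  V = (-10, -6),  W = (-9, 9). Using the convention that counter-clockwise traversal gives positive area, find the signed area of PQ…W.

Σ = (-5) + (-63) + (-177) + (-129) + (-23) + (-34) + (-144) + (-45) = -620
Signed area = Σ/2 = -310 (negative ⇒ clockwise traversal).

-310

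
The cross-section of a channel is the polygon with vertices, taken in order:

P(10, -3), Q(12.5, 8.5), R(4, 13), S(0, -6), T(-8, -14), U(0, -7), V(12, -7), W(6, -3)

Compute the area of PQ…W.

168.5

Apply Gauss's area formula: 2A = Σ (x_i·y_{i+1} − x_{i+1}·y_i), indices taken mod 8.
Σ = (122.5) + (128.5) + (-24) + (-48) + (56) + (84) + (6) + (12) = 337
Area = |Σ|/2 = 168.5.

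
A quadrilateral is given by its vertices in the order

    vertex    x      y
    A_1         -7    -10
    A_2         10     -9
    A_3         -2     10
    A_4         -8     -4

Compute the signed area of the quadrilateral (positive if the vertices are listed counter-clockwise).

192.5

Apply the shoelace formula: 2A = Σ (x_i·y_{i+1} − x_{i+1}·y_i), indices taken mod 4.
Σ = (163) + (82) + (88) + (52) = 385
Signed area = Σ/2 = 192.5 (positive ⇒ counter-clockwise traversal).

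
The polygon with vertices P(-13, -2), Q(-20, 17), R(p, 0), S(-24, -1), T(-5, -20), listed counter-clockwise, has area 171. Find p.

-21

Write out the shoelace sum; only the two edges meeting at R involve p:
2·Area = [((-20)·0 − p·17) + (p·(-1) − (-24)·0)] + -36
       = -18·p + -36 = 342
⇒ p = -21.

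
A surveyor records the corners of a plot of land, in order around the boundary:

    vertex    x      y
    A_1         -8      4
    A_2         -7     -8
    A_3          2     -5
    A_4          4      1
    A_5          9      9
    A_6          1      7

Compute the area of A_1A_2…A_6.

153

Apply the shoelace (surveyor's) formula: 2A = Σ (x_i·y_{i+1} − x_{i+1}·y_i), indices taken mod 6.
A_1→A_2: (-8)(-8) − (-7)(4) = 92
A_2→A_3: (-7)(-5) − (2)(-8) = 51
A_3→A_4: (2)(1) − (4)(-5) = 22
A_4→A_5: (4)(9) − (9)(1) = 27
A_5→A_6: (9)(7) − (1)(9) = 54
A_6→A_1: (1)(4) − (-8)(7) = 60
Σ = 306
Area = |Σ|/2 = 153.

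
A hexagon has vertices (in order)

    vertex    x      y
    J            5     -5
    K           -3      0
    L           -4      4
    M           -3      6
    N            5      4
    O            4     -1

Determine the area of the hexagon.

58.5

Apply Gauss's area formula: 2A = Σ (x_i·y_{i+1} − x_{i+1}·y_i), indices taken mod 6.
J→K: (5)(0) − (-3)(-5) = -15
K→L: (-3)(4) − (-4)(0) = -12
L→M: (-4)(6) − (-3)(4) = -12
M→N: (-3)(4) − (5)(6) = -42
N→O: (5)(-1) − (4)(4) = -21
O→J: (4)(-5) − (5)(-1) = -15
Σ = -117
Area = |Σ|/2 = 58.5.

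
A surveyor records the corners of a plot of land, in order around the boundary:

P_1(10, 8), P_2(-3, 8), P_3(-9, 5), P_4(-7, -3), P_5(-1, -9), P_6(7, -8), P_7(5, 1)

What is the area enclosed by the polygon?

215.5

Cross-terms: 104, 57, 62, 60, 71, 47, 30  ⇒  Σ = 431
Area = |Σ|/2 = 215.5.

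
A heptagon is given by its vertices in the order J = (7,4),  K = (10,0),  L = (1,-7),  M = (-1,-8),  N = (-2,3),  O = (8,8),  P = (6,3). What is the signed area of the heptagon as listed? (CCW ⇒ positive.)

-102.5

J→K: (7)(0) − (10)(4) = -40
K→L: (10)(-7) − (1)(0) = -70
L→M: (1)(-8) − (-1)(-7) = -15
M→N: (-1)(3) − (-2)(-8) = -19
N→O: (-2)(8) − (8)(3) = -40
O→P: (8)(3) − (6)(8) = -24
P→J: (6)(4) − (7)(3) = 3
Σ = -205
Signed area = Σ/2 = -102.5 (negative ⇒ clockwise traversal).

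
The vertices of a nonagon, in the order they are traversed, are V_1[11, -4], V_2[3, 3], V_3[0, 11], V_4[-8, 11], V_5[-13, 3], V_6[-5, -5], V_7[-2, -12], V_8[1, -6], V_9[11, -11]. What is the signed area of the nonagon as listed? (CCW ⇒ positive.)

285.5

Apply the surveyor's formula: 2A = Σ (x_i·y_{i+1} − x_{i+1}·y_i), indices taken mod 9.
Σ = (45) + (33) + (88) + (119) + (80) + (50) + (24) + (55) + (77) = 571
Signed area = Σ/2 = 285.5 (positive ⇒ counter-clockwise traversal).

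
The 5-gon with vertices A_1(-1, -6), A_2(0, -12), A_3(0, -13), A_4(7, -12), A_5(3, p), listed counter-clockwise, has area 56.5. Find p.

The doubled signed area Σ (x_i y_{i+1} − x_{i+1} y_i) is linear in p.
With p=0 it equals 121; the coefficient of p is 8 (from the two edges through A_5).
So 8·p + 121 = 2·56.5 = 113 ⇒ p = -1.

-1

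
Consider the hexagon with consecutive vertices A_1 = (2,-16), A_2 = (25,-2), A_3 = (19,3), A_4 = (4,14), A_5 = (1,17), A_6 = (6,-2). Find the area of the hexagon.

Apply the shoelace (surveyor's) formula: 2A = Σ (x_i·y_{i+1} − x_{i+1}·y_i), indices taken mod 6.
Σ = (396) + (113) + (254) + (54) + (-104) + (-92) = 621
Area = |Σ|/2 = 310.5.

310.5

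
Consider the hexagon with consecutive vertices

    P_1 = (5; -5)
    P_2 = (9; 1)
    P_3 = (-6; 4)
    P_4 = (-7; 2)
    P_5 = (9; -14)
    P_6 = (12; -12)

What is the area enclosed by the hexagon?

124

Apply the shoelace (surveyor's) formula: 2A = Σ (x_i·y_{i+1} − x_{i+1}·y_i), indices taken mod 6.
P_1→P_2: (5)(1) − (9)(-5) = 50
P_2→P_3: (9)(4) − (-6)(1) = 42
P_3→P_4: (-6)(2) − (-7)(4) = 16
P_4→P_5: (-7)(-14) − (9)(2) = 80
P_5→P_6: (9)(-12) − (12)(-14) = 60
P_6→P_1: (12)(-5) − (5)(-12) = 0
Σ = 248
Area = |Σ|/2 = 124.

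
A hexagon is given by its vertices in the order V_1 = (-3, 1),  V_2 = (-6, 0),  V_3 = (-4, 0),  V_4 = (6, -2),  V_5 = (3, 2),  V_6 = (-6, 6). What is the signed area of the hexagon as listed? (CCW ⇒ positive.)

37

V_1→V_2: (-3)(0) − (-6)(1) = 6
V_2→V_3: (-6)(0) − (-4)(0) = 0
V_3→V_4: (-4)(-2) − (6)(0) = 8
V_4→V_5: (6)(2) − (3)(-2) = 18
V_5→V_6: (3)(6) − (-6)(2) = 30
V_6→V_1: (-6)(1) − (-3)(6) = 12
Σ = 74
Signed area = Σ/2 = 37 (positive ⇒ counter-clockwise traversal).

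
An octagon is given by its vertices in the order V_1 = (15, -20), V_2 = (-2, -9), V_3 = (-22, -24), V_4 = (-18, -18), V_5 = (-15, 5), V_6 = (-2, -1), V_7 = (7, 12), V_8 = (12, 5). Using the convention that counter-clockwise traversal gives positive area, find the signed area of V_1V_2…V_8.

Apply the shoelace formula: 2A = Σ (x_i·y_{i+1} − x_{i+1}·y_i), indices taken mod 8.
Σ = (-175) + (-150) + (-36) + (-360) + (25) + (-17) + (-109) + (-315) = -1137
Signed area = Σ/2 = -568.5 (negative ⇒ clockwise traversal).

-568.5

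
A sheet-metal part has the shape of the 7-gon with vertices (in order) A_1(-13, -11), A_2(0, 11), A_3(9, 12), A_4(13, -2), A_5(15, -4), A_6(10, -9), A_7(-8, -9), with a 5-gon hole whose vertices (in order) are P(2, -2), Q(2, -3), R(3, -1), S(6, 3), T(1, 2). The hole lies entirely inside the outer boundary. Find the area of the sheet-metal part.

Outer boundary:
Σ = (-143) + (-99) + (-174) + (-22) + (-95) + (-162) + (-29) = -724
Area = |Σ|/2 = 362.
Hole:
Apply the shoelace (surveyor's) formula: 2A = Σ (x_i·y_{i+1} − x_{i+1}·y_i), indices taken mod 5.
Σ = (-2) + (7) + (15) + (9) + (-6) = 23
Area = |Σ|/2 = 11.5.
Net area = 362 − 11.5 = 350.5.

350.5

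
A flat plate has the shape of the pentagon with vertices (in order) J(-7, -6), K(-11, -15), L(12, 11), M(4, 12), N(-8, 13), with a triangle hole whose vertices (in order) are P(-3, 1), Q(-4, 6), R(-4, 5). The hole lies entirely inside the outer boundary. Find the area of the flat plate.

Outer boundary:
Apply the shoelace formula: 2A = Σ (x_i·y_{i+1} − x_{i+1}·y_i), indices taken mod 5.
J→K: (-7)(-15) − (-11)(-6) = 39
K→L: (-11)(11) − (12)(-15) = 59
L→M: (12)(12) − (4)(11) = 100
M→N: (4)(13) − (-8)(12) = 148
N→J: (-8)(-6) − (-7)(13) = 139
Σ = 485
Area = |Σ|/2 = 242.5.
Hole:
Σ = (-14) + (4) + (11) = 1
Area = |Σ|/2 = 0.5.
Net area = 242.5 − 0.5 = 242.

242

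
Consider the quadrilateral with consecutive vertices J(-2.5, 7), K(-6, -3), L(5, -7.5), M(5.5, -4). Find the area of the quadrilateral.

Apply the surveyor's formula: 2A = Σ (x_i·y_{i+1} − x_{i+1}·y_i), indices taken mod 4.
J→K: (-2.5)(-3) − (-6)(7) = 49.5
K→L: (-6)(-7.5) − (5)(-3) = 60
L→M: (5)(-4) − (5.5)(-7.5) = 21.25
M→J: (5.5)(7) − (-2.5)(-4) = 28.5
Σ = 159.25
Area = |Σ|/2 = 79.625.

79.625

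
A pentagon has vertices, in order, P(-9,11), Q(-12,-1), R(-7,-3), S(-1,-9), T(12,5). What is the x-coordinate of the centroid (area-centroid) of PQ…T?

Apply the shoelace (surveyor's) formula. First the cross-terms c_i = x_i·y_{i+1} − x_{i+1}·y_i:
  141, 29, 60, 103, 177  ⇒  2A = 510, A = 255.
Then Σ (x_i + x_{i+1})·c_i = -2328, so x̄ = -2328 / (6·255) = -388/255.

-388/255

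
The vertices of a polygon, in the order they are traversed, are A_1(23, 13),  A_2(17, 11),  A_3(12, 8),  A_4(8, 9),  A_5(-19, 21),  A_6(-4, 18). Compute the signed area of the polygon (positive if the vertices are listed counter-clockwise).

Apply the surveyor's formula: 2A = Σ (x_i·y_{i+1} − x_{i+1}·y_i), indices taken mod 6.
A_1→A_2: (23)(11) − (17)(13) = 32
A_2→A_3: (17)(8) − (12)(11) = 4
A_3→A_4: (12)(9) − (8)(8) = 44
A_4→A_5: (8)(21) − (-19)(9) = 339
A_5→A_6: (-19)(18) − (-4)(21) = -258
A_6→A_1: (-4)(13) − (23)(18) = -466
Σ = -305
Signed area = Σ/2 = -152.5 (negative ⇒ clockwise traversal).

-152.5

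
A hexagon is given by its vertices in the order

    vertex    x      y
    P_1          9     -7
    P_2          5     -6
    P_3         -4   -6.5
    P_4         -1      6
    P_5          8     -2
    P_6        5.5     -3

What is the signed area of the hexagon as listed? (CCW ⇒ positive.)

-88.25

Cross-terms: -19, -56.5, -30.5, -46, -13, -11.5  ⇒  Σ = -176.5
Signed area = Σ/2 = -88.25 (negative ⇒ clockwise traversal).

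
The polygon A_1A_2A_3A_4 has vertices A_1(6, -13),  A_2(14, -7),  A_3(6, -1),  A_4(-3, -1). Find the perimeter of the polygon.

|A_1A_2| = √((8)² + (6)²) = √100 = 10
|A_2A_3| = √((-8)² + (6)²) = √100 = 10
|A_3A_4| = √((-9)² + (0)²) = √81 = 9
|A_4A_1| = √((9)² + (-12)²) = √225 = 15
Perimeter = 10 + 10 + 9 + 15 = 44.

44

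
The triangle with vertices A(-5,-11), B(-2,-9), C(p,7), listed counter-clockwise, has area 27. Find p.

Write out the shoelace sum; only the two edges meeting at C involve p:
2·Area = [((-2)·7 − p·(-9)) + (p·(-11) − (-5)·7)] + 23
       = -2·p + 44 = 54
⇒ p = -5.

-5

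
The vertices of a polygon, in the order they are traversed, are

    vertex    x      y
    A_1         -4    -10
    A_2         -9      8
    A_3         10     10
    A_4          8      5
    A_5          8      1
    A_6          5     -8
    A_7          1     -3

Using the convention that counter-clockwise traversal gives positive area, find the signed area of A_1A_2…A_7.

Cross-terms: -122, -170, -30, -32, -69, -7, -22  ⇒  Σ = -452
Signed area = Σ/2 = -226 (negative ⇒ clockwise traversal).

-226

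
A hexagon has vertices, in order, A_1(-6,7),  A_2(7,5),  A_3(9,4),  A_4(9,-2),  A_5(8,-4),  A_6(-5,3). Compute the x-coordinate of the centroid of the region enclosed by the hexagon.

Apply the shoelace formula. First the cross-terms c_i = x_i·y_{i+1} − x_{i+1}·y_i:
  -79, -17, -54, -20, 4, -17  ⇒  2A = -183, A = -91.5.
Then Σ (x_i + x_{i+1})·c_i = -1464, so x̄ = -1464 / (6·(-91.5)) = 8/3.

8/3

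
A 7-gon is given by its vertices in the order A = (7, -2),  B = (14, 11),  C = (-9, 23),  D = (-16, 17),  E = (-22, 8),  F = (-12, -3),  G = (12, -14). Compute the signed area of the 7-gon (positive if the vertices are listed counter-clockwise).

A→B: (7)(11) − (14)(-2) = 105
B→C: (14)(23) − (-9)(11) = 421
C→D: (-9)(17) − (-16)(23) = 215
D→E: (-16)(8) − (-22)(17) = 246
E→F: (-22)(-3) − (-12)(8) = 162
F→G: (-12)(-14) − (12)(-3) = 204
G→A: (12)(-2) − (7)(-14) = 74
Σ = 1427
Signed area = Σ/2 = 713.5 (positive ⇒ counter-clockwise traversal).

713.5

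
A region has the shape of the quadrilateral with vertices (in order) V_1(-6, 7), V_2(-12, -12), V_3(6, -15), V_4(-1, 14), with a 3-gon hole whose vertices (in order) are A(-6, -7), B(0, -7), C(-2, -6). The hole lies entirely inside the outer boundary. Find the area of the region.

Outer boundary:
Apply the shoelace formula: 2A = Σ (x_i·y_{i+1} − x_{i+1}·y_i), indices taken mod 4.
Cross-terms: 156, 252, 69, 77  ⇒  Σ = 554
Area = |Σ|/2 = 277.
Hole:
Apply the shoelace (surveyor's) formula: 2A = Σ (x_i·y_{i+1} − x_{i+1}·y_i), indices taken mod 3.
Σ = (42) + (-14) + (-22) = 6
Area = |Σ|/2 = 3.
Net area = 277 − 3 = 274.

274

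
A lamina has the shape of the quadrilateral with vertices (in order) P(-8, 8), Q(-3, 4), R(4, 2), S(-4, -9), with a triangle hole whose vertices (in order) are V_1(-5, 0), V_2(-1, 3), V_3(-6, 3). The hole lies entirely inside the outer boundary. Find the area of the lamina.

Outer boundary:
Apply Gauss's area formula: 2A = Σ (x_i·y_{i+1} − x_{i+1}·y_i), indices taken mod 4.
Cross-terms: -8, -22, -28, -104  ⇒  Σ = -162
Area = |Σ|/2 = 81.
Hole:
Apply the shoelace (surveyor's) formula: 2A = Σ (x_i·y_{i+1} − x_{i+1}·y_i), indices taken mod 3.
Σ = (-15) + (15) + (15) = 15
Area = |Σ|/2 = 7.5.
Net area = 81 − 7.5 = 73.5.

73.5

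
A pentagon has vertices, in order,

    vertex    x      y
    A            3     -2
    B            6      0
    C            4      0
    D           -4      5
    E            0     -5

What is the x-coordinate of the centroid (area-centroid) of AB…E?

Apply the surveyor's formula. First the cross-terms c_i = x_i·y_{i+1} − x_{i+1}·y_i:
  12, 0, 20, 20, 15  ⇒  2A = 67, A = 33.5.
Then Σ (x_i + x_{i+1})·c_i = 73, so x̄ = 73 / (6·33.5) = 73/201.

73/201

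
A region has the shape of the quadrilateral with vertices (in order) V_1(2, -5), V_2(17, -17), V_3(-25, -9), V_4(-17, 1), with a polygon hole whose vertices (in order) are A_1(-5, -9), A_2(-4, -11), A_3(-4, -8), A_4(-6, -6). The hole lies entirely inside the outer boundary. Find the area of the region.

307.5

Outer boundary:
Σ = (51) + (-578) + (-178) + (83) = -622
Area = |Σ|/2 = 311.
Hole:
Apply the shoelace formula: 2A = Σ (x_i·y_{i+1} − x_{i+1}·y_i), indices taken mod 4.
Σ = (19) + (-12) + (-24) + (24) = 7
Area = |Σ|/2 = 3.5.
Net area = 311 − 3.5 = 307.5.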